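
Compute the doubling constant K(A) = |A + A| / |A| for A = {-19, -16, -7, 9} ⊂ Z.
K = |A + A| / |A| = 10/4 = 5/2

Enumerate A + A = {a + b : a, b ∈ A}. With |A| = 4, there are |A|^2 = 16 ordered sum pairs; collecting distinct values, A + A = {-38, -35, -32, -26, -23, -14, -10, -7, 2, 18}, so |A + A| = 10. Thus K = 10/4 = 5/2. For comparison, the minimum possible |A + A| over all 4-element sets is 2·4 − 1 = 7 (so min K = 7/4), attained only by arithmetic progressions.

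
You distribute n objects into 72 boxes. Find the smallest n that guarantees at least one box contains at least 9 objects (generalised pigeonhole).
n = (9 − 1)·72 + 1 = 577

By the generalised pigeonhole principle, to guarantee some box contains ≥ r objects we need more than (r − 1) · k objects total. Threshold: n = (r − 1) · k + 1. With r = 9 and k = 72: n = 8 · 72 + 1 = 576 + 1 = 577. For n = 576 = 8 · 72, we can put exactly 8 objects in every box, avoiding 9 in any single one — so 577 is tight.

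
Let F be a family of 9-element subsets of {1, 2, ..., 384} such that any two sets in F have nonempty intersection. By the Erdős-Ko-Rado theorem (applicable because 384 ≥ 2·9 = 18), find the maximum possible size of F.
max |F| = C(383, 8) = 10668672672729201

Erdős-Ko-Rado (1961): when n ≥ 2k, max |F| = C(n−1, k−1). The bound is attained by the star {A : i ∈ A} for any fixed i ∈ [n]. Here C(384−1, 9−1) = C(383, 8) = 10668672672729201.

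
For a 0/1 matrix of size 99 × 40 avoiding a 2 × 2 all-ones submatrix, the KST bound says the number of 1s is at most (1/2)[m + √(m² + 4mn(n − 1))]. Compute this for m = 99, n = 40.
z(99, 40; 2, 2) ≤ (1/2)[99 + √(99² + 4·99·40·39)] = (1/2)[99 + √627561] = 445.5937

Kővári–Sós–Turán: let r_1, ..., r_99 be the row sums and z = Σ r_i the total number of 1s. Each pair of columns can share at most one row with both entries 1 (else a 2×2 all-ones block appears), so Σ_i C(r_i, 2) ≤ C(40, 2) = 780. By convexity Σ_i C(r_i, 2) ≥ 99·C(z/99, 2) = z(z − 99)/(2·99), giving z² − 99z − 99·40·39 ≤ 0 and hence z ≤ (1/2)[99 + √(9801 + 4·154440)] = (1/2)[99 + √627561] ≈ (1/2)(99 + 792.1875) = 445.5937.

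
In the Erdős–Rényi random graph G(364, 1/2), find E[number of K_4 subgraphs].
E[# K_4] = C(364, 4) · (1/2)^C(4, 2) = 719469751 / 2^6 = 11241714.859375

For each 4-subset S of vertices (there are C(364, 4) = 719469751 such S), let X_S = 1 if S induces a K_4 (all C(4, 2) = 6 edges present). Then P(X_S = 1) = (1/2)^6 = 1/64. By linearity of expectation, E[# K_4] = C(364, 4) · (1/2)^6 = 719469751 / 64 = 11241714.859375.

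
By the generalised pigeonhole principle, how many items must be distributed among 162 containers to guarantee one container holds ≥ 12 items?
n = (12 − 1)·162 + 1 = 1783

By the generalised pigeonhole principle, to guarantee some box contains ≥ r objects we need more than (r − 1) · k objects total. Threshold: n = (r − 1) · k + 1. With r = 12 and k = 162: n = 11 · 162 + 1 = 1782 + 1 = 1783. For n = 1782 = 11 · 162, we can put exactly 11 objects in every box, avoiding 12 in any single one — so 1783 is tight.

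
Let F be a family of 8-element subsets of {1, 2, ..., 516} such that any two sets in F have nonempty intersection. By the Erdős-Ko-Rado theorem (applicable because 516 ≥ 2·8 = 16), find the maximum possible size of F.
max |F| = C(515, 7) = 1829936401234560

Erdős-Ko-Rado (1961): when n ≥ 2k, max |F| = C(n−1, k−1). The bound is attained by the star {A : i ∈ A} for any fixed i ∈ [n]. Here C(516−1, 8−1) = C(515, 7) = 1829936401234560.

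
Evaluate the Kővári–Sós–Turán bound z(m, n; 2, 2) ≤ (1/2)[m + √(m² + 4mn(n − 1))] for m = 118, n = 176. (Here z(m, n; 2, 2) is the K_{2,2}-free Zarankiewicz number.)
z(118, 176; 2, 2) ≤ (1/2)[118 + √(118² + 4·118·176·175)] = (1/2)[118 + √14551524] = 1966.323

Kővári–Sós–Turán: let r_1, ..., r_118 be the row sums and z = Σ r_i the total number of 1s. Each pair of columns can share at most one row with both entries 1 (else a 2×2 all-ones block appears), so Σ_i C(r_i, 2) ≤ C(176, 2) = 15400. By convexity Σ_i C(r_i, 2) ≥ 118·C(z/118, 2) = z(z − 118)/(2·118), giving z² − 118z − 118·176·175 ≤ 0 and hence z ≤ (1/2)[118 + √(13924 + 4·3634400)] = (1/2)[118 + √14551524] ≈ (1/2)(118 + 3814.646) = 1966.323.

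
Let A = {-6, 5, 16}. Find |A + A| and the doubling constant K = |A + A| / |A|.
K = |A + A| / |A| = 5/3

Enumerate A + A = {a + b : a, b ∈ A}. With |A| = 3, there are |A|^2 = 9 ordered sum pairs; collecting distinct values, A + A = {-12, -1, 10, 21, 32}, so |A + A| = 5. Thus K = 5/3. Here |A + A| = 2|A| − 1 = 5, the minimum possible — so K = 5/3 is minimal, which holds iff A is an arithmetic progression.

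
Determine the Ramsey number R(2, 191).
R(2, 191) = 191

R(2, k) = k for all k ≥ 2: in a 2-colouring of K_k, either some edge is red (a red K_2) or all edges are blue (a blue K_k). And K_{190} coloured all-blue has no blue K_191, so R(2, 191) > 190. Hence R(2, 191) = 191.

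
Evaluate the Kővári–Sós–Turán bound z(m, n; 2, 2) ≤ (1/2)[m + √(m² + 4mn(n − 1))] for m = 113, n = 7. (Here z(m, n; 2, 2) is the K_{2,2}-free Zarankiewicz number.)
z(113, 7; 2, 2) ≤ (1/2)[113 + √(113² + 4·113·7·6)] = (1/2)[113 + √31753] = 145.5969

Kővári–Sós–Turán: let r_1, ..., r_113 be the row sums and z = Σ r_i the total number of 1s. Each pair of columns can share at most one row with both entries 1 (else a 2×2 all-ones block appears), so Σ_i C(r_i, 2) ≤ C(7, 2) = 21. By convexity Σ_i C(r_i, 2) ≥ 113·C(z/113, 2) = z(z − 113)/(2·113), giving z² − 113z − 113·7·6 ≤ 0 and hence z ≤ (1/2)[113 + √(12769 + 4·4746)] = (1/2)[113 + √31753] ≈ (1/2)(113 + 178.1937) = 145.5969.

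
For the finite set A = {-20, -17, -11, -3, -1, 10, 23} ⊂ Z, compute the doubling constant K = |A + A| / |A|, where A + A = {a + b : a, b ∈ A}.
K = |A + A| / |A| = 27/7

Enumerate A + A = {a + b : a, b ∈ A}. With |A| = 7, there are |A|^2 = 49 ordered sum pairs; collecting distinct values, A + A = {-40, -37, -34, -31, -28, -23, -22, -21, -20, -18, -14, -12, -10, -7, -6, -4, -2, -1, 3, 6, 7, 9, 12, 20, 22, 33, 46}, so |A + A| = 27. Thus K = 27/7. For comparison, the minimum possible |A + A| over all 7-element sets is 2·7 − 1 = 13 (so min K = 13/7), attained only by arithmetic progressions.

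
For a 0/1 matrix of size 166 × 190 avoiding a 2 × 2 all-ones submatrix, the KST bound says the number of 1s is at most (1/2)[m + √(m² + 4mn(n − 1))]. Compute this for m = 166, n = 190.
z(166, 190; 2, 2) ≤ (1/2)[166 + √(166² + 4·166·190·189)] = (1/2)[166 + √23871796] = 2525.9386

Kővári–Sós–Turán: let r_1, ..., r_166 be the row sums and z = Σ r_i the total number of 1s. Each pair of columns can share at most one row with both entries 1 (else a 2×2 all-ones block appears), so Σ_i C(r_i, 2) ≤ C(190, 2) = 17955. By convexity Σ_i C(r_i, 2) ≥ 166·C(z/166, 2) = z(z − 166)/(2·166), giving z² − 166z − 166·190·189 ≤ 0 and hence z ≤ (1/2)[166 + √(27556 + 4·5961060)] = (1/2)[166 + √23871796] ≈ (1/2)(166 + 4885.8772) = 2525.9386.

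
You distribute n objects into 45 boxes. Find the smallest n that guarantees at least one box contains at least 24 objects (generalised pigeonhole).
n = (24 − 1)·45 + 1 = 1036

By the generalised pigeonhole principle, to guarantee some box contains ≥ r objects we need more than (r − 1) · k objects total. Threshold: n = (r − 1) · k + 1. With r = 24 and k = 45: n = 23 · 45 + 1 = 1035 + 1 = 1036. For n = 1035 = 23 · 45, we can put exactly 23 objects in every box, avoiding 24 in any single one — so 1036 is tight.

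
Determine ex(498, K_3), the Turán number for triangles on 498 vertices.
ex(498, K_3) = ⌊498^2/4⌋ = 62001

Mantel (1907): a triangle-free graph on n vertices has at most ⌊n^2/4⌋ edges, with equality for the complete bipartite graph K_{⌊n/2⌋, ⌈n/2⌉}. For n = 498: ⌊498^2/4⌋ = ⌊248004/4⌋ = 62001. The extremal graph is K_{249, 249}, which has 249·249 = 62001 edges.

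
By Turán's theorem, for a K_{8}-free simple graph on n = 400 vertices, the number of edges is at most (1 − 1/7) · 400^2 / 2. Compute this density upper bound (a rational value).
Turán density bound = (6/7) · 400^2/2 = 480000/7 ≈ 68571.4286

Turán's theorem: ex(n, K_{r+1}) is achieved by the complete r-partite Turán graph T(n, r) with parts as balanced as possible, and is at most (1 − 1/r) · n^2/2. For r = 7, n = 400: the density bound is (6/7) · 160000/2 = 480000/7 ≈ 68571.4286. The integer-valued extremum is e(T(400, 7)) = 68571, which is strictly less than the density bound 480000/7 since 7 ∤ 400 (the parts of T(400, 7) cannot all be equal).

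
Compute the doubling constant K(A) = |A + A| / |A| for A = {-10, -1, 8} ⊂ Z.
K = |A + A| / |A| = 5/3

Enumerate A + A = {a + b : a, b ∈ A}. With |A| = 3, there are |A|^2 = 9 ordered sum pairs; collecting distinct values, A + A = {-20, -11, -2, 7, 16}, so |A + A| = 5. Thus K = 5/3. Here |A + A| = 2|A| − 1 = 5, the minimum possible — so K = 5/3 is minimal, which holds iff A is an arithmetic progression.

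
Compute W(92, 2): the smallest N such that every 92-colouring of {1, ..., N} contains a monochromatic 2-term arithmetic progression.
W(92, 2) = 92 + 1 = 93

A 2-term AP is any pair of integers, so a monochromatic 2-AP exists iff some colour is used at least twice. With 92 colours, the colouring i ↦ i on {1, ..., 92} uses each colour once, avoiding any monochromatic pair, so W(92, 2) > 92. For {1, ..., 93}, pigeonhole forces two integers of the same colour, which form a monochromatic 2-AP. Hence W(92, 2) = 93.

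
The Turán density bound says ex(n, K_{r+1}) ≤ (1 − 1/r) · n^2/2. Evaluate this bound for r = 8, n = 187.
Turán density bound = (7/8) · 187^2/2 = 244783/16 ≈ 15298.9375

Turán's theorem: ex(n, K_{r+1}) is achieved by the complete r-partite Turán graph T(n, r) with parts as balanced as possible, and is at most (1 − 1/r) · n^2/2. For r = 8, n = 187: the density bound is (7/8) · 34969/2 = 244783/16 ≈ 15298.9375. The integer-valued extremum is e(T(187, 8)) = 15298, which is strictly less than the density bound 244783/16 since 8 ∤ 187 (the parts of T(187, 8) cannot all be equal).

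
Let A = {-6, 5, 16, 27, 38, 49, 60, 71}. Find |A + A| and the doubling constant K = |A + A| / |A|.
K = |A + A| / |A| = 15/8

Enumerate A + A = {a + b : a, b ∈ A}. With |A| = 8, there are |A|^2 = 64 ordered sum pairs; collecting distinct values, A + A = {-12, -1, 10, 21, 32, 43, 54, 65, 76, 87, 98, 109, 120, 131, 142}, so |A + A| = 15. Thus K = 15/8. Here |A + A| = 2|A| − 1 = 15, the minimum possible — so K = 15/8 is minimal, which holds iff A is an arithmetic progression.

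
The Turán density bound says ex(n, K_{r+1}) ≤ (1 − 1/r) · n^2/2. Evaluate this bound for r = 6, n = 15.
Turán density bound = (5/6) · 15^2/2 = 375/4 ≈ 93.75

Turán's theorem: ex(n, K_{r+1}) is achieved by the complete r-partite Turán graph T(n, r) with parts as balanced as possible, and is at most (1 − 1/r) · n^2/2. For r = 6, n = 15: the density bound is (5/6) · 225/2 = 375/4 ≈ 93.75. The integer-valued extremum is e(T(15, 6)) = 93, which is strictly less than the density bound 375/4 since 6 ∤ 15 (the parts of T(15, 6) cannot all be equal).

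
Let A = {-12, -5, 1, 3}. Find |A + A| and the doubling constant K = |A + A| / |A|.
K = |A + A| / |A| = 10/4 = 5/2

Enumerate A + A = {a + b : a, b ∈ A}. With |A| = 4, there are |A|^2 = 16 ordered sum pairs; collecting distinct values, A + A = {-24, -17, -11, -10, -9, -4, -2, 2, 4, 6}, so |A + A| = 10. Thus K = 10/4 = 5/2. For comparison, the minimum possible |A + A| over all 4-element sets is 2·4 − 1 = 7 (so min K = 7/4), attained only by arithmetic progressions.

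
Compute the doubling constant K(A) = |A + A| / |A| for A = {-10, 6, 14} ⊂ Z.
K = |A + A| / |A| = 6/3 = 2

Enumerate A + A = {a + b : a, b ∈ A}. With |A| = 3, there are |A|^2 = 9 ordered sum pairs; collecting distinct values, A + A = {-20, -4, 4, 12, 20, 28}, so |A + A| = 6. Thus K = 6/3 = 2. For comparison, the minimum possible |A + A| over all 3-element sets is 2·3 − 1 = 5 (so min K = 5/3), attained only by arithmetic progressions.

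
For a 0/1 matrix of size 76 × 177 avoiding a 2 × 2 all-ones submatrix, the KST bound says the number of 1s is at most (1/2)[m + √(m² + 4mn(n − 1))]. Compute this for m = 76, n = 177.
z(76, 177; 2, 2) ≤ (1/2)[76 + √(76² + 4·76·177·176)] = (1/2)[76 + √9475984] = 1577.1543

Kővári–Sós–Turán: let r_1, ..., r_76 be the row sums and z = Σ r_i the total number of 1s. Each pair of columns can share at most one row with both entries 1 (else a 2×2 all-ones block appears), so Σ_i C(r_i, 2) ≤ C(177, 2) = 15576. By convexity Σ_i C(r_i, 2) ≥ 76·C(z/76, 2) = z(z − 76)/(2·76), giving z² − 76z − 76·177·176 ≤ 0 and hence z ≤ (1/2)[76 + √(5776 + 4·2367552)] = (1/2)[76 + √9475984] ≈ (1/2)(76 + 3078.3086) = 1577.1543.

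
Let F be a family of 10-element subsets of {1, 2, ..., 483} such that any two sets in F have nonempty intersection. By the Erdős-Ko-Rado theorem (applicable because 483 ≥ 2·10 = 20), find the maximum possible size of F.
max |F| = C(482, 9) = 3589475655380880200

The Erdős-Ko-Rado theorem states: for n ≥ 2k, an intersecting family of k-subsets of an n-element set has size at most C(n − 1, k − 1), with equality for 'star' families {A ⊆ [n] : |A| = k, i ∈ A} (fix an element i). For n = 483, k = 10: C(482, 9) = 3589475655380880200.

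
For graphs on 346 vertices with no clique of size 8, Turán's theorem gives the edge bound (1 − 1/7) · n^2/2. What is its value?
Turán density bound = (6/7) · 346^2/2 = 359148/7 ≈ 51306.8571

Turán's theorem: ex(n, K_{r+1}) is achieved by the complete r-partite Turán graph T(n, r) with parts as balanced as possible, and is at most (1 − 1/r) · n^2/2. For r = 7, n = 346: the density bound is (6/7) · 119716/2 = 359148/7 ≈ 51306.8571. The integer-valued extremum is e(T(346, 7)) = 51306, which is strictly less than the density bound 359148/7 since 7 ∤ 346 (the parts of T(346, 7) cannot all be equal).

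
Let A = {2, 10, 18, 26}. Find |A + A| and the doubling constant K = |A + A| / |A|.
K = |A + A| / |A| = 7/4

Enumerate A + A = {a + b : a, b ∈ A}. With |A| = 4, there are |A|^2 = 16 ordered sum pairs; collecting distinct values, A + A = {4, 12, 20, 28, 36, 44, 52}, so |A + A| = 7. Thus K = 7/4. Here |A + A| = 2|A| − 1 = 7, the minimum possible — so K = 7/4 is minimal, which holds iff A is an arithmetic progression.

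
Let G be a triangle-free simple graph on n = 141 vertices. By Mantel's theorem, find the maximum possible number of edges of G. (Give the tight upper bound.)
ex(141, K_3) = ⌊141^2/4⌋ = 4970

Mantel (1907): a triangle-free graph on n vertices has at most ⌊n^2/4⌋ edges, with equality for the complete bipartite graph K_{⌊n/2⌋, ⌈n/2⌉}. For n = 141: ⌊141^2/4⌋ = ⌊19881/4⌋ = 4970. The extremal graph is K_{70, 71}, which has 70·71 = 4970 edges.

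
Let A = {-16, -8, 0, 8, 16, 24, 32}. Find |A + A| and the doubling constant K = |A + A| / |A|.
K = |A + A| / |A| = 13/7

Enumerate A + A = {a + b : a, b ∈ A}. With |A| = 7, there are |A|^2 = 49 ordered sum pairs; collecting distinct values, A + A = {-32, -24, -16, -8, 0, 8, 16, 24, 32, 40, 48, 56, 64}, so |A + A| = 13. Thus K = 13/7. Here |A + A| = 2|A| − 1 = 13, the minimum possible — so K = 13/7 is minimal, which holds iff A is an arithmetic progression.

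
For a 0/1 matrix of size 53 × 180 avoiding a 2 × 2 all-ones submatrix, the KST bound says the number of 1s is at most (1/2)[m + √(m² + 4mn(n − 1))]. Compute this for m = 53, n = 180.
z(53, 180; 2, 2) ≤ (1/2)[53 + √(53² + 4·53·180·179)] = (1/2)[53 + √6833449] = 1333.5433

Kővári–Sós–Turán: let r_1, ..., r_53 be the row sums and z = Σ r_i the total number of 1s. Each pair of columns can share at most one row with both entries 1 (else a 2×2 all-ones block appears), so Σ_i C(r_i, 2) ≤ C(180, 2) = 16110. By convexity Σ_i C(r_i, 2) ≥ 53·C(z/53, 2) = z(z − 53)/(2·53), giving z² − 53z − 53·180·179 ≤ 0 and hence z ≤ (1/2)[53 + √(2809 + 4·1707660)] = (1/2)[53 + √6833449] ≈ (1/2)(53 + 2614.0866) = 1333.5433.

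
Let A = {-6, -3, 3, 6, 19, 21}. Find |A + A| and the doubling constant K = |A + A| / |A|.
K = |A + A| / |A| = 20/6 = 10/3

Enumerate A + A = {a + b : a, b ∈ A}. With |A| = 6, there are |A|^2 = 36 ordered sum pairs; collecting distinct values, A + A = {-12, -9, -6, -3, 0, 3, 6, 9, 12, 13, 15, 16, 18, 22, 24, 25, 27, 38, 40, 42}, so |A + A| = 20. Thus K = 20/6 = 10/3. For comparison, the minimum possible |A + A| over all 6-element sets is 2·6 − 1 = 11 (so min K = 11/6), attained only by arithmetic progressions.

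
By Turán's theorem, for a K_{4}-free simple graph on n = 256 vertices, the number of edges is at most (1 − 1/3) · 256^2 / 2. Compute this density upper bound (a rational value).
Turán density bound = (2/3) · 256^2/2 = 65536/3 ≈ 21845.3333

Turán's theorem: ex(n, K_{r+1}) is achieved by the complete r-partite Turán graph T(n, r) with parts as balanced as possible, and is at most (1 − 1/r) · n^2/2. For r = 3, n = 256: the density bound is (2/3) · 65536/2 = 65536/3 ≈ 21845.3333. The integer-valued extremum is e(T(256, 3)) = 21845, which is strictly less than the density bound 65536/3 since 3 ∤ 256 (the parts of T(256, 3) cannot all be equal).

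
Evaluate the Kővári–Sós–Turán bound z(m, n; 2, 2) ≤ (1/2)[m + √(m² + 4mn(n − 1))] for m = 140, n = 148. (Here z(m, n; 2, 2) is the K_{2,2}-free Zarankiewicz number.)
z(140, 148; 2, 2) ≤ (1/2)[140 + √(140² + 4·140·148·147)] = (1/2)[140 + √12202960] = 1816.6368

Kővári–Sós–Turán: let r_1, ..., r_140 be the row sums and z = Σ r_i the total number of 1s. Each pair of columns can share at most one row with both entries 1 (else a 2×2 all-ones block appears), so Σ_i C(r_i, 2) ≤ C(148, 2) = 10878. By convexity Σ_i C(r_i, 2) ≥ 140·C(z/140, 2) = z(z − 140)/(2·140), giving z² − 140z − 140·148·147 ≤ 0 and hence z ≤ (1/2)[140 + √(19600 + 4·3045840)] = (1/2)[140 + √12202960] ≈ (1/2)(140 + 3493.2735) = 1816.6368.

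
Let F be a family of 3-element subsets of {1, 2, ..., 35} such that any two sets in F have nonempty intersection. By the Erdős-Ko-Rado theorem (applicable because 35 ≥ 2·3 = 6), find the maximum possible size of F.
max |F| = C(34, 2) = 561

Erdős-Ko-Rado (1961): when n ≥ 2k, max |F| = C(n−1, k−1). The bound is attained by the star {A : i ∈ A} for any fixed i ∈ [n]. Here C(35−1, 3−1) = C(34, 2) = 561.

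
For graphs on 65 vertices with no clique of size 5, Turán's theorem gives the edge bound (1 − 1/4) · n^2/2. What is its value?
Turán density bound = (3/4) · 65^2/2 = 12675/8 ≈ 1584.375

Turán's theorem: ex(n, K_{r+1}) is achieved by the complete r-partite Turán graph T(n, r) with parts as balanced as possible, and is at most (1 − 1/r) · n^2/2. For r = 4, n = 65: the density bound is (3/4) · 4225/2 = 12675/8 ≈ 1584.375. The integer-valued extremum is e(T(65, 4)) = 1584, which is strictly less than the density bound 12675/8 since 4 ∤ 65 (the parts of T(65, 4) cannot all be equal).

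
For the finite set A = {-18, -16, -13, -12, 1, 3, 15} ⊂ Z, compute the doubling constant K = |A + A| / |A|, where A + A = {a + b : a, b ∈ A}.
K = |A + A| / |A| = 26/7

Enumerate A + A = {a + b : a, b ∈ A}. With |A| = 7, there are |A|^2 = 49 ordered sum pairs; collecting distinct values, A + A = {-36, -34, -32, -31, -30, -29, -28, -26, -25, -24, -17, -15, -13, -12, -11, -10, -9, -3, -1, 2, 3, 4, 6, 16, 18, 30}, so |A + A| = 26. Thus K = 26/7. For comparison, the minimum possible |A + A| over all 7-element sets is 2·7 − 1 = 13 (so min K = 13/7), attained only by arithmetic progressions.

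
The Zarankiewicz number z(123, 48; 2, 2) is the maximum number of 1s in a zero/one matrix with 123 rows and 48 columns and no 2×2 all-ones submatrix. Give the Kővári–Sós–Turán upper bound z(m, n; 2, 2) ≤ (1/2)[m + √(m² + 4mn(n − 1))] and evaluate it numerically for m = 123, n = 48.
z(123, 48; 2, 2) ≤ (1/2)[123 + √(123² + 4·123·48·47)] = (1/2)[123 + √1125081] = 591.8492

Kővári–Sós–Turán: let r_1, ..., r_123 be the row sums and z = Σ r_i the total number of 1s. Each pair of columns can share at most one row with both entries 1 (else a 2×2 all-ones block appears), so Σ_i C(r_i, 2) ≤ C(48, 2) = 1128. By convexity Σ_i C(r_i, 2) ≥ 123·C(z/123, 2) = z(z − 123)/(2·123), giving z² − 123z − 123·48·47 ≤ 0 and hence z ≤ (1/2)[123 + √(15129 + 4·277488)] = (1/2)[123 + √1125081] ≈ (1/2)(123 + 1060.6984) = 591.8492.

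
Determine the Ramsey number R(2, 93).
R(2, 93) = 93

R(2, k) = k for all k ≥ 2: in a 2-colouring of K_k, either some edge is red (a red K_2) or all edges are blue (a blue K_k). And K_{92} coloured all-blue has no blue K_93, so R(2, 93) > 92. Hence R(2, 93) = 93.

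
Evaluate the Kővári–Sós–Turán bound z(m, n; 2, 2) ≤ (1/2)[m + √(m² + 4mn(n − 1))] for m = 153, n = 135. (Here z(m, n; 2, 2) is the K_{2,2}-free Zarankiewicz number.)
z(153, 135; 2, 2) ≤ (1/2)[153 + √(153² + 4·153·135·134)] = (1/2)[153 + √11094489] = 1741.9195

Kővári–Sós–Turán: let r_1, ..., r_153 be the row sums and z = Σ r_i the total number of 1s. Each pair of columns can share at most one row with both entries 1 (else a 2×2 all-ones block appears), so Σ_i C(r_i, 2) ≤ C(135, 2) = 9045. By convexity Σ_i C(r_i, 2) ≥ 153·C(z/153, 2) = z(z − 153)/(2·153), giving z² − 153z − 153·135·134 ≤ 0 and hence z ≤ (1/2)[153 + √(23409 + 4·2767770)] = (1/2)[153 + √11094489] ≈ (1/2)(153 + 3330.8391) = 1741.9195.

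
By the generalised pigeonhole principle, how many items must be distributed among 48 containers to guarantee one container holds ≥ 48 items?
n = (48 − 1)·48 + 1 = 2257

By the generalised pigeonhole principle, to guarantee some box contains ≥ r objects we need more than (r − 1) · k objects total. Threshold: n = (r − 1) · k + 1. With r = 48 and k = 48: n = 47 · 48 + 1 = 2256 + 1 = 2257. For n = 2256 = 47 · 48, we can put exactly 47 objects in every box, avoiding 48 in any single one — so 2257 is tight.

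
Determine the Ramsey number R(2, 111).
R(2, 111) = 111

R(2, k) = k for all k ≥ 2: in a 2-colouring of K_k, either some edge is red (a red K_2) or all edges are blue (a blue K_k). And K_{110} coloured all-blue has no blue K_111, so R(2, 111) > 110. Hence R(2, 111) = 111.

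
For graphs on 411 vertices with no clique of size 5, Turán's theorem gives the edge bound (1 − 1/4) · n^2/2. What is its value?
Turán density bound = (3/4) · 411^2/2 = 506763/8 ≈ 63345.375

Turán's theorem: ex(n, K_{r+1}) is achieved by the complete r-partite Turán graph T(n, r) with parts as balanced as possible, and is at most (1 − 1/r) · n^2/2. For r = 4, n = 411: the density bound is (3/4) · 168921/2 = 506763/8 ≈ 63345.375. The integer-valued extremum is e(T(411, 4)) = 63345, which is strictly less than the density bound 506763/8 since 4 ∤ 411 (the parts of T(411, 4) cannot all be equal).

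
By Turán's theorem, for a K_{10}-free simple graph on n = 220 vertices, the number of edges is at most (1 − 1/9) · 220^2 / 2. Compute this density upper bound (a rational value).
Turán density bound = (8/9) · 220^2/2 = 193600/9 ≈ 21511.1111

Turán's theorem: ex(n, K_{r+1}) is achieved by the complete r-partite Turán graph T(n, r) with parts as balanced as possible, and is at most (1 − 1/r) · n^2/2. For r = 9, n = 220: the density bound is (8/9) · 48400/2 = 193600/9 ≈ 21511.1111. The integer-valued extremum is e(T(220, 9)) = 21510, which is strictly less than the density bound 193600/9 since 9 ∤ 220 (the parts of T(220, 9) cannot all be equal).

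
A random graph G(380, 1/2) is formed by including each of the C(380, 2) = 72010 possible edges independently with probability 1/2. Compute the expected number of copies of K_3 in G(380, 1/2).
E[# K_3] = C(380, 3) · (1/2)^C(3, 2) = 9073260 / 2^3 = 2268315/2 = 1134157.5

For each 3-subset S of vertices (there are C(380, 3) = 9073260 such S), let X_S = 1 if S induces a K_3 (all C(3, 2) = 3 edges present). Then P(X_S = 1) = (1/2)^3 = 1/8. By linearity of expectation, E[# K_3] = C(380, 3) · (1/2)^3 = 9073260 / 8 = 2268315/2 = 1134157.5.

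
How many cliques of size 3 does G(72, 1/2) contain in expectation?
E[# K_3] = C(72, 3) · (1/2)^C(3, 2) = 59640 / 2^3 = 7455

For each 3-subset S of vertices (there are C(72, 3) = 59640 such S), let X_S = 1 if S induces a K_3 (all C(3, 2) = 3 edges present). Then P(X_S = 1) = (1/2)^3 = 1/8. By linearity of expectation, E[# K_3] = C(72, 3) · (1/2)^3 = 59640 / 8 = 7455.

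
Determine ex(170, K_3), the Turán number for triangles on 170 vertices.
ex(170, K_3) = ⌊170^2/4⌋ = 7225

Mantel (1907): a triangle-free graph on n vertices has at most ⌊n^2/4⌋ edges, with equality for the complete bipartite graph K_{⌊n/2⌋, ⌈n/2⌉}. For n = 170: ⌊170^2/4⌋ = ⌊28900/4⌋ = 7225. The extremal graph is K_{85, 85}, which has 85·85 = 7225 edges.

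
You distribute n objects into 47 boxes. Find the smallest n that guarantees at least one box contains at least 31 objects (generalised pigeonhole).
n = (31 − 1)·47 + 1 = 1411

By the generalised pigeonhole principle, to guarantee some box contains ≥ r objects we need more than (r − 1) · k objects total. Threshold: n = (r − 1) · k + 1. With r = 31 and k = 47: n = 30 · 47 + 1 = 1410 + 1 = 1411. For n = 1410 = 30 · 47, we can put exactly 30 objects in every box, avoiding 31 in any single one — so 1411 is tight.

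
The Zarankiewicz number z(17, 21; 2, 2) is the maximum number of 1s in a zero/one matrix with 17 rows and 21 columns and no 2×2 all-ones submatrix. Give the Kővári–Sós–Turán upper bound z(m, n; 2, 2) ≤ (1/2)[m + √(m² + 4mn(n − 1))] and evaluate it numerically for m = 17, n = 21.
z(17, 21; 2, 2) ≤ (1/2)[17 + √(17² + 4·17·21·20)] = (1/2)[17 + √28849] = 93.425

Kővári–Sós–Turán: let r_1, ..., r_17 be the row sums and z = Σ r_i the total number of 1s. Each pair of columns can share at most one row with both entries 1 (else a 2×2 all-ones block appears), so Σ_i C(r_i, 2) ≤ C(21, 2) = 210. By convexity Σ_i C(r_i, 2) ≥ 17·C(z/17, 2) = z(z − 17)/(2·17), giving z² − 17z − 17·21·20 ≤ 0 and hence z ≤ (1/2)[17 + √(289 + 4·7140)] = (1/2)[17 + √28849] ≈ (1/2)(17 + 169.8499) = 93.425.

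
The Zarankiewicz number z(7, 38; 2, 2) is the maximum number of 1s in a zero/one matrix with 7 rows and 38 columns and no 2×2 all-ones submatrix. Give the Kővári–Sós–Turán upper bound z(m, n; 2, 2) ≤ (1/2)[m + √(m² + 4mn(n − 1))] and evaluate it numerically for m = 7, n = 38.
z(7, 38; 2, 2) ≤ (1/2)[7 + √(7² + 4·7·38·37)] = (1/2)[7 + √39417] = 102.7686

Kővári–Sós–Turán: let r_1, ..., r_7 be the row sums and z = Σ r_i the total number of 1s. Each pair of columns can share at most one row with both entries 1 (else a 2×2 all-ones block appears), so Σ_i C(r_i, 2) ≤ C(38, 2) = 703. By convexity Σ_i C(r_i, 2) ≥ 7·C(z/7, 2) = z(z − 7)/(2·7), giving z² − 7z − 7·38·37 ≤ 0 and hence z ≤ (1/2)[7 + √(49 + 4·9842)] = (1/2)[7 + √39417] ≈ (1/2)(7 + 198.5372) = 102.7686.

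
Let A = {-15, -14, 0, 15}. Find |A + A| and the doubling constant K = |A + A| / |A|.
K = |A + A| / |A| = 9/4

Enumerate A + A = {a + b : a, b ∈ A}. With |A| = 4, there are |A|^2 = 16 ordered sum pairs; collecting distinct values, A + A = {-30, -29, -28, -15, -14, 0, 1, 15, 30}, so |A + A| = 9. Thus K = 9/4. For comparison, the minimum possible |A + A| over all 4-element sets is 2·4 − 1 = 7 (so min K = 7/4), attained only by arithmetic progressions.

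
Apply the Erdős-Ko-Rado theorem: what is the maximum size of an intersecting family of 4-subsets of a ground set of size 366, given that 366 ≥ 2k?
max |F| = C(365, 3) = 8038030

The Erdős-Ko-Rado theorem states: for n ≥ 2k, an intersecting family of k-subsets of an n-element set has size at most C(n − 1, k − 1), with equality for 'star' families {A ⊆ [n] : |A| = k, i ∈ A} (fix an element i). For n = 366, k = 4: C(365, 3) = 8038030.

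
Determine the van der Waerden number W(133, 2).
W(133, 2) = 133 + 1 = 134

A 2-term AP is any pair of integers, so a monochromatic 2-AP exists iff some colour is used at least twice. With 133 colours, the colouring i ↦ i on {1, ..., 133} uses each colour once, avoiding any monochromatic pair, so W(133, 2) > 133. For {1, ..., 134}, pigeonhole forces two integers of the same colour, which form a monochromatic 2-AP. Hence W(133, 2) = 134.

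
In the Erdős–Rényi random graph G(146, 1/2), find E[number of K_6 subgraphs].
E[# K_6] = C(146, 6) · (1/2)^C(6, 2) = 12122560164 / 2^15 = 3030640041/8192 ≈ 369951.176880

For each 6-subset S of vertices (there are C(146, 6) = 12122560164 such S), let X_S = 1 if S induces a K_6 (all C(6, 2) = 15 edges present). Then P(X_S = 1) = (1/2)^15 = 1/32768. By linearity of expectation, E[# K_6] = C(146, 6) · (1/2)^15 = 12122560164 / 32768 = 3030640041/8192 ≈ 369951.176880.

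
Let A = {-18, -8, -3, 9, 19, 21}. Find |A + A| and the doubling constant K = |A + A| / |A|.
K = |A + A| / |A| = 19/6

Enumerate A + A = {a + b : a, b ∈ A}. With |A| = 6, there are |A|^2 = 36 ordered sum pairs; collecting distinct values, A + A = {-36, -26, -21, -16, -11, -9, -6, 1, 3, 6, 11, 13, 16, 18, 28, 30, 38, 40, 42}, so |A + A| = 19. Thus K = 19/6. For comparison, the minimum possible |A + A| over all 6-element sets is 2·6 − 1 = 11 (so min K = 11/6), attained only by arithmetic progressions.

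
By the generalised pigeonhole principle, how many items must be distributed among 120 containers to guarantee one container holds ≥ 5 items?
n = (5 − 1)·120 + 1 = 481

By the generalised pigeonhole principle, to guarantee some box contains ≥ r objects we need more than (r − 1) · k objects total. Threshold: n = (r − 1) · k + 1. With r = 5 and k = 120: n = 4 · 120 + 1 = 480 + 1 = 481. For n = 480 = 4 · 120, we can put exactly 4 objects in every box, avoiding 5 in any single one — so 481 is tight.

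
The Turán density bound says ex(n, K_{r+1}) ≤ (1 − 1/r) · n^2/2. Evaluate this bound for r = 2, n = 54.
Turán density bound = (1/2) · 54^2/2 = 729

Turán's theorem: ex(n, K_{r+1}) is achieved by the complete r-partite Turán graph T(n, r) with parts as balanced as possible, and is at most (1 − 1/r) · n^2/2. For r = 2, n = 54: the density bound is (1/2) · 2916/2 = 729. Since 2 ∣ 54, the Turán graph T(54, 2) has parts of equal size 27, and its edge count e(T(54, 2)) = 729 attains the density bound exactly.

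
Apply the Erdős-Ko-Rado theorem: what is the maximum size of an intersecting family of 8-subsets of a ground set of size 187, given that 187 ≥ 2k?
max |F| = C(186, 7) = 1363155866280

The Erdős-Ko-Rado theorem states: for n ≥ 2k, an intersecting family of k-subsets of an n-element set has size at most C(n − 1, k − 1), with equality for 'star' families {A ⊆ [n] : |A| = k, i ∈ A} (fix an element i). For n = 187, k = 8: C(186, 7) = 1363155866280.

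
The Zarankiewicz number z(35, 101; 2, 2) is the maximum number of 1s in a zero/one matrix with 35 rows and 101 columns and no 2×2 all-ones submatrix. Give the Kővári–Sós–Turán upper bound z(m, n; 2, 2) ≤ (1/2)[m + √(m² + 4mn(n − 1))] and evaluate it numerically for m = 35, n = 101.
z(35, 101; 2, 2) ≤ (1/2)[35 + √(35² + 4·35·101·100)] = (1/2)[35 + √1415225] = 612.3161

Kővári–Sós–Turán: let r_1, ..., r_35 be the row sums and z = Σ r_i the total number of 1s. Each pair of columns can share at most one row with both entries 1 (else a 2×2 all-ones block appears), so Σ_i C(r_i, 2) ≤ C(101, 2) = 5050. By convexity Σ_i C(r_i, 2) ≥ 35·C(z/35, 2) = z(z − 35)/(2·35), giving z² − 35z − 35·101·100 ≤ 0 and hence z ≤ (1/2)[35 + √(1225 + 4·353500)] = (1/2)[35 + √1415225] ≈ (1/2)(35 + 1189.6323) = 612.3161.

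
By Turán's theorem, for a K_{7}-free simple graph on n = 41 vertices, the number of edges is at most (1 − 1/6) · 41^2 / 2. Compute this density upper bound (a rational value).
Turán density bound = (5/6) · 41^2/2 = 8405/12 ≈ 700.4167

Turán's theorem: ex(n, K_{r+1}) is achieved by the complete r-partite Turán graph T(n, r) with parts as balanced as possible, and is at most (1 − 1/r) · n^2/2. For r = 6, n = 41: the density bound is (5/6) · 1681/2 = 8405/12 ≈ 700.4167. The integer-valued extremum is e(T(41, 6)) = 700, which is strictly less than the density bound 8405/12 since 6 ∤ 41 (the parts of T(41, 6) cannot all be equal).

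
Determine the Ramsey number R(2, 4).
R(2, 4) = 4

R(2, k) = k for all k ≥ 2: in a 2-colouring of K_k, either some edge is red (a red K_2) or all edges are blue (a blue K_k). And K_{3} coloured all-blue has no blue K_4, so R(2, 4) > 3. Hence R(2, 4) = 4.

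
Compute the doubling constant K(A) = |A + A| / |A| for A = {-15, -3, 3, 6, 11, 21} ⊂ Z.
K = |A + A| / |A| = 20/6 = 10/3

Enumerate A + A = {a + b : a, b ∈ A}. With |A| = 6, there are |A|^2 = 36 ordered sum pairs; collecting distinct values, A + A = {-30, -18, -12, -9, -6, -4, 0, 3, 6, 8, 9, 12, 14, 17, 18, 22, 24, 27, 32, 42}, so |A + A| = 20. Thus K = 20/6 = 10/3. For comparison, the minimum possible |A + A| over all 6-element sets is 2·6 − 1 = 11 (so min K = 11/6), attained only by arithmetic progressions.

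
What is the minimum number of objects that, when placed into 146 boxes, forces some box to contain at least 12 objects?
n = (12 − 1)·146 + 1 = 1607

By the generalised pigeonhole principle, to guarantee some box contains ≥ r objects we need more than (r − 1) · k objects total. Threshold: n = (r − 1) · k + 1. With r = 12 and k = 146: n = 11 · 146 + 1 = 1606 + 1 = 1607. For n = 1606 = 11 · 146, we can put exactly 11 objects in every box, avoiding 12 in any single one — so 1607 is tight.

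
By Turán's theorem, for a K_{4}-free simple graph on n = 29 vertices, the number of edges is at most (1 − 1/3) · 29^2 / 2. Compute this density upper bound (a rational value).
Turán density bound = (2/3) · 29^2/2 = 841/3 ≈ 280.3333

Turán's theorem: ex(n, K_{r+1}) is achieved by the complete r-partite Turán graph T(n, r) with parts as balanced as possible, and is at most (1 − 1/r) · n^2/2. For r = 3, n = 29: the density bound is (2/3) · 841/2 = 841/3 ≈ 280.3333. The integer-valued extremum is e(T(29, 3)) = 280, which is strictly less than the density bound 841/3 since 3 ∤ 29 (the parts of T(29, 3) cannot all be equal).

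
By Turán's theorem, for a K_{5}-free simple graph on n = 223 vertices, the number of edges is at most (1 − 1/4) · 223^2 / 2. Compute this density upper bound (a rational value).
Turán density bound = (3/4) · 223^2/2 = 149187/8 ≈ 18648.375

Turán's theorem: ex(n, K_{r+1}) is achieved by the complete r-partite Turán graph T(n, r) with parts as balanced as possible, and is at most (1 − 1/r) · n^2/2. For r = 4, n = 223: the density bound is (3/4) · 49729/2 = 149187/8 ≈ 18648.375. The integer-valued extremum is e(T(223, 4)) = 18648, which is strictly less than the density bound 149187/8 since 4 ∤ 223 (the parts of T(223, 4) cannot all be equal).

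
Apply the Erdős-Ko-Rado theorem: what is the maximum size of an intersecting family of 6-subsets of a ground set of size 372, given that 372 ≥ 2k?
max |F| = C(371, 5) = 57007846644

The Erdős-Ko-Rado theorem states: for n ≥ 2k, an intersecting family of k-subsets of an n-element set has size at most C(n − 1, k − 1), with equality for 'star' families {A ⊆ [n] : |A| = k, i ∈ A} (fix an element i). For n = 372, k = 6: C(371, 5) = 57007846644.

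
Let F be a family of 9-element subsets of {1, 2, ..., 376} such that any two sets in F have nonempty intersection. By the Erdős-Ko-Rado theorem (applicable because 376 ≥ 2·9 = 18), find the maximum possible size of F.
max |F| = C(375, 8) = 8996714454741750

The Erdős-Ko-Rado theorem states: for n ≥ 2k, an intersecting family of k-subsets of an n-element set has size at most C(n − 1, k − 1), with equality for 'star' families {A ⊆ [n] : |A| = k, i ∈ A} (fix an element i). For n = 376, k = 9: C(375, 8) = 8996714454741750.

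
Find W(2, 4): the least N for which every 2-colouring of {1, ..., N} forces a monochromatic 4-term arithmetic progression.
W(2, 4) = 35

W(2, 4) = 35. The lower bound W(2, 4) > 34 comes from an explicit good 2-colouring of [1, 34]; the upper bound W(2, 4) ≤ 35 was verified by exhaustive search over 2-colourings of [1, 35].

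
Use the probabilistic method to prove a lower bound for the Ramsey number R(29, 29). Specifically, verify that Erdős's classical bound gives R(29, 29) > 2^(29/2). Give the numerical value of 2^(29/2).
2^(29/2) = 23170.475; so R(29, 29) > 23170.475

Colour each edge of K_n uniformly at random with red/blue. The expected number of monochromatic K_29 is C(n, 29) · 2 · 2^(−C(29,2)). If C(n, 29) · 2^(1 − C(29,2)) < 1, then with positive probability no monochromatic K_29 exists, so R(29, 29) > n. The standard estimate C(n, 29) ≤ n^29/29! shows this inequality holds whenever n ≤ 2^(29/2) (since 29! · 2^(C(29,2) − 1) > 2^(29^2/2) ≥ n^29). Hence R(29, 29) > 2^(29/2) = 23170.475.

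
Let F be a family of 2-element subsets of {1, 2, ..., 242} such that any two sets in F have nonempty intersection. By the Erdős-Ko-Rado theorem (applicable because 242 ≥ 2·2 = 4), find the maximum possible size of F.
max |F| = C(241, 1) = 241

Erdős-Ko-Rado (1961): when n ≥ 2k, max |F| = C(n−1, k−1). The bound is attained by the star {A : i ∈ A} for any fixed i ∈ [n]. Here C(242−1, 2−1) = C(241, 1) = 241.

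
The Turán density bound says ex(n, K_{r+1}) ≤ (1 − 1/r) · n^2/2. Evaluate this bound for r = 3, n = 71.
Turán density bound = (2/3) · 71^2/2 = 5041/3 ≈ 1680.3333

Turán's theorem: ex(n, K_{r+1}) is achieved by the complete r-partite Turán graph T(n, r) with parts as balanced as possible, and is at most (1 − 1/r) · n^2/2. For r = 3, n = 71: the density bound is (2/3) · 5041/2 = 5041/3 ≈ 1680.3333. The integer-valued extremum is e(T(71, 3)) = 1680, which is strictly less than the density bound 5041/3 since 3 ∤ 71 (the parts of T(71, 3) cannot all be equal).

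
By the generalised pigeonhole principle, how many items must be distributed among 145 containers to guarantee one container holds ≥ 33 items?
n = (33 − 1)·145 + 1 = 4641

By the generalised pigeonhole principle, to guarantee some box contains ≥ r objects we need more than (r − 1) · k objects total. Threshold: n = (r − 1) · k + 1. With r = 33 and k = 145: n = 32 · 145 + 1 = 4640 + 1 = 4641. For n = 4640 = 32 · 145, we can put exactly 32 objects in every box, avoiding 33 in any single one — so 4641 is tight.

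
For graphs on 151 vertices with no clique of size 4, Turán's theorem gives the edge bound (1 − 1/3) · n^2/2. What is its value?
Turán density bound = (2/3) · 151^2/2 = 22801/3 ≈ 7600.3333

Turán's theorem: ex(n, K_{r+1}) is achieved by the complete r-partite Turán graph T(n, r) with parts as balanced as possible, and is at most (1 − 1/r) · n^2/2. For r = 3, n = 151: the density bound is (2/3) · 22801/2 = 22801/3 ≈ 7600.3333. The integer-valued extremum is e(T(151, 3)) = 7600, which is strictly less than the density bound 22801/3 since 3 ∤ 151 (the parts of T(151, 3) cannot all be equal).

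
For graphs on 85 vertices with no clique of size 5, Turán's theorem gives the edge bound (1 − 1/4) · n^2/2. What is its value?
Turán density bound = (3/4) · 85^2/2 = 21675/8 ≈ 2709.375

Turán's theorem: ex(n, K_{r+1}) is achieved by the complete r-partite Turán graph T(n, r) with parts as balanced as possible, and is at most (1 − 1/r) · n^2/2. For r = 4, n = 85: the density bound is (3/4) · 7225/2 = 21675/8 ≈ 2709.375. The integer-valued extremum is e(T(85, 4)) = 2709, which is strictly less than the density bound 21675/8 since 4 ∤ 85 (the parts of T(85, 4) cannot all be equal).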